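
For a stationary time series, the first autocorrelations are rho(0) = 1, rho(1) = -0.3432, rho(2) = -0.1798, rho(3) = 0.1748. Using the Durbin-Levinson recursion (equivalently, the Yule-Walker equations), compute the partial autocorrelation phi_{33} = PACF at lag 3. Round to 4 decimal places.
\phi_{33} = -0.0300

The PACF at lag k is phi_{kk}, the last component of the solution
to the Yule-Walker system G_k phi = r_k where
  (G_k)_{ij} = rho(|i - j|), (r_k)_i = rho(i), i,j = 1..k.
Equivalently, Durbin-Levinson gives phi_{kk} iteratively:
  phi_{11} = rho(1)
  phi_{kk} = [rho(k) - sum_{j=1..k-1} phi_{k-1,j} rho(k-j)]
            / [1 - sum_{j=1..k-1} phi_{k-1,j} rho(j)],
  phi_{k,j} = phi_{k-1,j} - phi_{kk} phi_{k-1,k-j},  j = 1..k-1.
Step k = 1:
  phi_11 = rho(1) = -0.3432.
Step k = 2:
  phi_22 = [rho(2) - phi_11 rho(1)] / [1 - phi_11 rho(1)] = [-0.1798 - (-0.3432)(-0.3432)] / [1 - (-0.3432)(-0.3432)]
         = -0.29758624 / 0.88221376 = -0.337318.
  Update: phi_21 = phi_11 - phi_22 phi_11 = -0.3432 - (-0.337318)(-0.3432) = -0.458967.
Step k = 3:
  phi_33 = [rho(3) - phi_21 rho(2) - phi_22 rho(1)] / [1 - phi_21 rho(1) - phi_22 rho(2)]
    numerator   = 0.1748 - (-0.458967)(-0.1798) - (-0.337318)(-0.3432) = -0.02348974
    denominator = 1 - (-0.458967)(-0.3432) - (-0.337318)(-0.1798) = 0.78183268
  phi_33 = -0.02348974 / 0.78183268 = -0.03.
Therefore phi_{33} = -0.0300.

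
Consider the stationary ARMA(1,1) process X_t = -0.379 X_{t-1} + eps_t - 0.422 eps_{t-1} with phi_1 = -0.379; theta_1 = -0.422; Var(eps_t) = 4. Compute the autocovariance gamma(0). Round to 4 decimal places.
\gamma(0) = 6.9969

Multiply the model equation by X_{t-k} and take expectations. With theta_0 = psi_0 = 1 and psi_j the MA(infinity) weights, this gives
  gamma(k) - sum_i phi_i gamma(k-i) = c_k,
  c_k = sigma^2 * sum_{j=k..q} theta_j psi_{j-k}   (c_k = 0 for k > q),
using gamma(-m) = gamma(m).
psi-weights needed (psi_j = theta_j + sum_i phi_i psi_{j-i}):
  psi_1 = theta_1 + phi_1 = -0.422 + (-0.379) = -0.801
Right-hand sides:
  c_0 = sigma^2 (1 + theta_1 psi_1) = 4 * (1 + (-0.422)(-0.801)) = 4 * 1.338022 = 5.352088
  c_1 = sigma^2 theta_1 = 4 * (-0.422) = -1.688
  c_2 = 0
Equations for k = 0 and k = 1 (AR order 1):
  gamma(0) = phi_1 gamma(1) + c_0
  gamma(1) = phi_1 gamma(0) + c_1
Substituting the second into the first: gamma(0) (1 - phi_1^2) = c_0 + phi_1 c_1, so
  gamma(0) = (c_0 + phi_1 c_1) / (1 - phi_1^2) = (5.352088 + (-0.379)(-1.688)) / (1 - (-0.379)^2) = 5.99184 / 0.856359 = 6.996879.
Therefore gamma(0) = 6.9969 (to 4 decimal places).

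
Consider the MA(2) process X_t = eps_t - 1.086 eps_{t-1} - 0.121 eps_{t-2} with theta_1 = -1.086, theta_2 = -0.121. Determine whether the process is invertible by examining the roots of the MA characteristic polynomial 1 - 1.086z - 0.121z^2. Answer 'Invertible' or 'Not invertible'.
\text{Not invertible}

The MA(q) characteristic polynomial is P(z) = 1 - 1.086z - 0.121z^2.
Invertibility requires all roots to lie outside the unit circle, i.e. |z| > 1 for every root.
Set 1 + (-1.086) z + (-0.121) z^2 = 0, i.e. a z^2 + b z + c = 0 with a = -0.121, b = -1.086, c = 1.
Discriminant D = b^2 - 4ac = (-1.086)^2 - 4*(-0.121)*1 = 1.179396 - (-0.484) = 1.663396.
D >= 0, so the roots are real: z = (-b +/- sqrt(D)) / (2a) = (1.086 +/- 1.289727) / (-0.242).
  z_1 = (1.086 + 1.289727) / (-0.242) = -9.8171,   |z_1| = 9.8171.
  z_2 = (1.086 - 1.289727) / (-0.242) = 0.8418,   |z_2| = 0.8418.
Moduli of all roots: 9.8171, 0.8418.
All moduli strictly greater than 1? No.
Verdict: Not invertible.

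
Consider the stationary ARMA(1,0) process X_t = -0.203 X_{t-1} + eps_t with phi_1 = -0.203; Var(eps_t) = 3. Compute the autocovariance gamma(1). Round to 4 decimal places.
\gamma(1) = -0.6352

Multiply the model equation by X_{t-k} and take expectations. With theta_0 = psi_0 = 1 and psi_j the MA(infinity) weights, this gives
  gamma(k) - sum_i phi_i gamma(k-i) = c_k,
  c_k = sigma^2 * sum_{j=k..q} theta_j psi_{j-k}   (c_k = 0 for k > q),
using gamma(-m) = gamma(m).
Pure AR (q = 0): c_0 = sigma^2 = 3, c_k = 0 for k >= 1.
Equations for k = 0 and k = 1 (AR order 1):
  gamma(0) = phi_1 gamma(1) + c_0
  gamma(1) = phi_1 gamma(0) + c_1
Substituting the second into the first: gamma(0) (1 - phi_1^2) = c_0 + phi_1 c_1, so
  gamma(0) = c_0 / (1 - phi_1^2) = 3 / (1 - (-0.203)^2) = 3 / 0.958791 = 3.128941.
  gamma(1) = phi_1 gamma(0) = (-0.203)(3.128941) = -0.635175.
Therefore gamma(1) = -0.6352 (to 4 decimal places).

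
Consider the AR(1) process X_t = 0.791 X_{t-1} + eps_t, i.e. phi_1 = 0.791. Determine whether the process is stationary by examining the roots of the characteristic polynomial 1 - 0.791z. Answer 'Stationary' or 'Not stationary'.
\text{Stationary}

The AR(p) characteristic polynomial is P(z) = 1 - 0.791z.
Stationarity requires all roots to lie outside the unit circle, i.e. |z| > 1 for every root.
This is linear in z: 1 + (-0.791) z = 0  =>  z = -1/(-0.791) = 1.264223,  |z| = 1.264223.
Moduli of all roots: 1.2642.
All moduli strictly greater than 1? Yes.
Verdict: Stationary.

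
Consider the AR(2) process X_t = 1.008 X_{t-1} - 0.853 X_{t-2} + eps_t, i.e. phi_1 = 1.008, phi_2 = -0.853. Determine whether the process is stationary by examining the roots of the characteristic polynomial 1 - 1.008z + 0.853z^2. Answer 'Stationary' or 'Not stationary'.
\text{Stationary}

The AR(p) characteristic polynomial is P(z) = 1 - 1.008z + 0.853z^2.
Stationarity requires all roots to lie outside the unit circle, i.e. |z| > 1 for every root.
Set 1 + (-1.008) z + (0.853) z^2 = 0, i.e. a z^2 + b z + c = 0 with a = 0.853, b = -1.008, c = 1.
Discriminant D = b^2 - 4ac = (-1.008)^2 - 4*(0.853)*1 = 1.016064 - (3.412) = -2.395936.
D < 0, so the roots are the complex-conjugate pair z = (-b +/- i sqrt(-D)) / (2a) = 0.5909 +/- 0.9073i.
For a conjugate pair |z|^2 = z * conj(z) = (product of roots) = c/a = 1/(0.853) = 1.172333, so |z| = sqrt(1.172333) = 1.0827 for both roots.
Moduli of all roots: 1.0827, 1.0827.
All moduli strictly greater than 1? Yes.
Verdict: Stationary.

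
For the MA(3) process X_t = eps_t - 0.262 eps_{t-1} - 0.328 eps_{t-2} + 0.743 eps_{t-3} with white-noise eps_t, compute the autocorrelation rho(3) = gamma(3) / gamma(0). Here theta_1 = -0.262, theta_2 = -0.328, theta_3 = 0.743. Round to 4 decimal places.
\rho(3) = 0.4299

For an MA(q) process with theta_0 = 1, the autocovariance is
  gamma(k) = sigma^2 * sum_{i=0..q-k} theta_i * theta_{i+k},
and rho(k) = gamma(k) / gamma(0). Sigma^2 cancels.
  numerator   = (1)*(0.743) = 0.743.
  denominator = (1)^2 + (-0.262)^2 + (-0.328)^2 + (0.743)^2 = 1.728277.
  rho(3) = 0.743 / 1.728277 = 0.4299.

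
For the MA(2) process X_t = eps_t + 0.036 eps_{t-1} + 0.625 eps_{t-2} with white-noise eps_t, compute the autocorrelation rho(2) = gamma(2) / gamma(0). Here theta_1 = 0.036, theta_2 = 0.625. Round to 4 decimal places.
\rho(2) = 0.4490

For an MA(q) process with theta_0 = 1, the autocovariance is
  gamma(k) = sigma^2 * sum_{i=0..q-k} theta_i * theta_{i+k},
and rho(k) = gamma(k) / gamma(0). Sigma^2 cancels.
  numerator   = (1)*(0.625) = 0.625.
  denominator = (1)^2 + (0.036)^2 + (0.625)^2 = 1.391921.
  rho(2) = 0.625 / 1.391921 = 0.4490.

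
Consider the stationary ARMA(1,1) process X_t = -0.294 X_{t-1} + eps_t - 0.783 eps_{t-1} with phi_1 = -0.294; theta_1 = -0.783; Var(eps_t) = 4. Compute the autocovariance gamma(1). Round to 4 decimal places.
\gamma(1) = -5.8011

Multiply the model equation by X_{t-k} and take expectations. With theta_0 = psi_0 = 1 and psi_j the MA(infinity) weights, this gives
  gamma(k) - sum_i phi_i gamma(k-i) = c_k,
  c_k = sigma^2 * sum_{j=k..q} theta_j psi_{j-k}   (c_k = 0 for k > q),
using gamma(-m) = gamma(m).
psi-weights needed (psi_j = theta_j + sum_i phi_i psi_{j-i}):
  psi_1 = theta_1 + phi_1 = -0.783 + (-0.294) = -1.077
Right-hand sides:
  c_0 = sigma^2 (1 + theta_1 psi_1) = 4 * (1 + (-0.783)(-1.077)) = 4 * 1.843291 = 7.373164
  c_1 = sigma^2 theta_1 = 4 * (-0.783) = -3.132
  c_2 = 0
Equations for k = 0 and k = 1 (AR order 1):
  gamma(0) = phi_1 gamma(1) + c_0
  gamma(1) = phi_1 gamma(0) + c_1
Substituting the second into the first: gamma(0) (1 - phi_1^2) = c_0 + phi_1 c_1, so
  gamma(0) = (c_0 + phi_1 c_1) / (1 - phi_1^2) = (7.373164 + (-0.294)(-3.132)) / (1 - (-0.294)^2) = 8.293972 / 0.913564 = 9.078698.
  gamma(1) = phi_1 gamma(0) + c_1 = (-0.294)(9.078698) + (-3.132) = -5.801137.
Therefore gamma(1) = -5.8011 (to 4 decimal places).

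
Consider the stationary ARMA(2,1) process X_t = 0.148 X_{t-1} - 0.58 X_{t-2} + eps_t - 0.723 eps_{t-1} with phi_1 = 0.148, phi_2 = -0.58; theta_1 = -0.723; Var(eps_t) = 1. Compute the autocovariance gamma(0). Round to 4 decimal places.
\gamma(0) = 2.1090

Multiply the model equation by X_{t-k} and take expectations. With theta_0 = psi_0 = 1 and psi_j the MA(infinity) weights, this gives
  gamma(k) - sum_i phi_i gamma(k-i) = c_k,
  c_k = sigma^2 * sum_{j=k..q} theta_j psi_{j-k}   (c_k = 0 for k > q),
using gamma(-m) = gamma(m).
psi-weights needed (psi_j = theta_j + sum_i phi_i psi_{j-i}):
  psi_1 = theta_1 + phi_1 = -0.723 + (0.148) = -0.575
Right-hand sides:
  c_0 = sigma^2 (1 + theta_1 psi_1) = 1 * (1 + (-0.723)(-0.575)) = 1 * 1.415725 = 1.415725
  c_1 = sigma^2 theta_1 = 1 * (-0.723) = -0.723
  c_2 = 0
Equations for k = 0, 1, 2 (AR order 2, c_2 = 0):
  (E0) gamma(0) = phi_1 gamma(1) + phi_2 gamma(2) + c_0
  (E1) gamma(1) = phi_1 gamma(0) + phi_2 gamma(1) + c_1
  (E2) gamma(2) = phi_1 gamma(1) + phi_2 gamma(0)
From (E1): gamma(1) = A gamma(0) + B with
  A = phi_1 / (1 - phi_2) = 0.148 / 1.58 = 0.093671,   B = c_1 / (1 - phi_2) = -0.723 / 1.58 = -0.457595.
Insert (E2) into (E0): gamma(0) (1 - phi_2^2) = phi_1 (1 + phi_2) gamma(1) + c_0.
  phi_1 (1 + phi_2) = (0.148)(0.42) = 0.06216,   1 - phi_2^2 = 0.6636.
Replace gamma(1) by A gamma(0) + B and collect gamma(0):
  gamma(0) [0.6636 - (0.06216)(0.093671)] = (0.06216)(-0.457595) + 1.415725
  gamma(0) * 0.657777 = 1.387281
  gamma(0) = 1.387281 / 0.657777 = 2.109043.
Therefore gamma(0) = 2.1090 (to 4 decimal places).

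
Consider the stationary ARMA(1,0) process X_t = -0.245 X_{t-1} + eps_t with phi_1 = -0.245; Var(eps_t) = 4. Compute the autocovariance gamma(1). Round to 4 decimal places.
\gamma(1) = -1.0426

Multiply the model equation by X_{t-k} and take expectations. With theta_0 = psi_0 = 1 and psi_j the MA(infinity) weights, this gives
  gamma(k) - sum_i phi_i gamma(k-i) = c_k,
  c_k = sigma^2 * sum_{j=k..q} theta_j psi_{j-k}   (c_k = 0 for k > q),
using gamma(-m) = gamma(m).
Pure AR (q = 0): c_0 = sigma^2 = 4, c_k = 0 for k >= 1.
Equations for k = 0 and k = 1 (AR order 1):
  gamma(0) = phi_1 gamma(1) + c_0
  gamma(1) = phi_1 gamma(0) + c_1
Substituting the second into the first: gamma(0) (1 - phi_1^2) = c_0 + phi_1 c_1, so
  gamma(0) = c_0 / (1 - phi_1^2) = 4 / (1 - (-0.245)^2) = 4 / 0.939975 = 4.255432.
  gamma(1) = phi_1 gamma(0) = (-0.245)(4.255432) = -1.042581.
Therefore gamma(1) = -1.0426 (to 4 decimal places).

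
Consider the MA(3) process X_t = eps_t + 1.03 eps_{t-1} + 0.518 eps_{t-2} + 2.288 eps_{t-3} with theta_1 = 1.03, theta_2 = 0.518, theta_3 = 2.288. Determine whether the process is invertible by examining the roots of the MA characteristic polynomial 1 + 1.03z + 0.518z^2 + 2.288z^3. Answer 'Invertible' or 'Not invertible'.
\text{Not invertible}

The MA(q) characteristic polynomial is P(z) = 1 + 1.03z + 0.518z^2 + 2.288z^3.
Invertibility requires all roots to lie outside the unit circle, i.e. |z| > 1 for every root.
Degree 3: look for a simple real root z0 first, then factor out (1 - z/z0) and solve the remaining quadratic.
Testing z0 = -0.625: P(-0.625) = 1 + (1.03)(-0.625) + (0.518)(-0.625)^2 + (2.288)(-0.625)^3
  = 1 + (-0.64375) + (0.202344) + (-0.558594) = 0.  So z_0 = -0.625 is a root, |z_0| = 0.625.
Divide out the factor (1 + 1.6 z) = (1 - z/z0) (since 1/z0 = -1.6):
  P(z) = (1 + 1.6 z)(1 + (-0.57) z + (1.43) z^2)
  [check: z-coef -0.57 - (-1.6) = 1.03; z^2-coef 1.43 - (-1.6)(-0.57) = 0.518; z^3-coef -(-1.6)(1.43) = 2.288.]
Remaining roots from the quadratic factor 1 + (-0.57) z + (1.43) z^2:
  Set 1 + (-0.57) z + (1.43) z^2 = 0, i.e. a z^2 + b z + c = 0 with a = 1.43, b = -0.57, c = 1.
  Discriminant D = b^2 - 4ac = (-0.57)^2 - 4*(1.43)*1 = 0.3249 - (5.72) = -5.3951.
  D < 0, so the roots are the complex-conjugate pair z = (-b +/- i sqrt(-D)) / (2a) = 0.1993 +/- 0.8121i.
  For a conjugate pair |z|^2 = z * conj(z) = (product of roots) = c/a = 1/(1.43) = 0.699301, so |z| = sqrt(0.699301) = 0.8362 for both roots.
Moduli of all roots: 0.6250, 0.8362, 0.8362.
All moduli strictly greater than 1? No.
Verdict: Not invertible.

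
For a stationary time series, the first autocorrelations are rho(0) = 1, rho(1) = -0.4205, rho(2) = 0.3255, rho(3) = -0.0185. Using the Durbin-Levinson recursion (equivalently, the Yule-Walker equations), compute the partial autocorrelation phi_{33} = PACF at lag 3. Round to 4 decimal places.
\phi_{33} = 0.2130

The PACF at lag k is phi_{kk}, the last component of the solution
to the Yule-Walker system G_k phi = r_k where
  (G_k)_{ij} = rho(|i - j|), (r_k)_i = rho(i), i,j = 1..k.
Equivalently, Durbin-Levinson gives phi_{kk} iteratively:
  phi_{11} = rho(1)
  phi_{kk} = [rho(k) - sum_{j=1..k-1} phi_{k-1,j} rho(k-j)]
            / [1 - sum_{j=1..k-1} phi_{k-1,j} rho(j)],
  phi_{k,j} = phi_{k-1,j} - phi_{kk} phi_{k-1,k-j},  j = 1..k-1.
Step k = 1:
  phi_11 = rho(1) = -0.4205.
Step k = 2:
  phi_22 = [rho(2) - phi_11 rho(1)] / [1 - phi_11 rho(1)] = [0.3255 - (-0.4205)(-0.4205)] / [1 - (-0.4205)(-0.4205)]
         = 0.14867975 / 0.82317975 = 0.180616.
  Update: phi_21 = phi_11 - phi_22 phi_11 = -0.4205 - (0.180616)(-0.4205) = -0.344551.
Step k = 3:
  phi_33 = [rho(3) - phi_21 rho(2) - phi_22 rho(1)] / [1 - phi_21 rho(1) - phi_22 rho(2)]
    numerator   = -0.0185 - (-0.344551)(0.3255) - (0.180616)(-0.4205) = 0.16960048
    denominator = 1 - (-0.344551)(-0.4205) - (0.180616)(0.3255) = 0.79632575
  phi_33 = 0.16960048 / 0.79632575 = 0.213.
Therefore phi_{33} = 0.2130.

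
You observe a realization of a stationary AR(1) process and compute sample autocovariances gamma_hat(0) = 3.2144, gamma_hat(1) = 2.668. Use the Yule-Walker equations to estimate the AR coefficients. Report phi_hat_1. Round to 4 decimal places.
\hat\phi_{1} = 0.8300

The Yule-Walker equations for an AR(p) process read, in matrix form,
  Gamma_p phi = r_p,   with   (Gamma_p)_{ij} = gamma(|i - j|),
                       (r_p)_i = gamma(i),   i,j = 1..p.
Substitute the sample gammas (Toeplitz matrix and right-hand side of size 1):
  Gamma_p = [[3.2144]]
  r_p     = [2.668]
With p = 1 this is the single equation gamma(0) phi_1 = gamma(1):
  phi_hat_1 = gamma(1) / gamma(0) = 2.668 / 3.2144 = 0.8300.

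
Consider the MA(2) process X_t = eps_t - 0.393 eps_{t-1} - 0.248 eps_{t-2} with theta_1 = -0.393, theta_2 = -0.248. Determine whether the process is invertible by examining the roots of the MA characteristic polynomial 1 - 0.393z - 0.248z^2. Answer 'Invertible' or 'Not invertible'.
\text{Invertible}

The MA(q) characteristic polynomial is P(z) = 1 - 0.393z - 0.248z^2.
Invertibility requires all roots to lie outside the unit circle, i.e. |z| > 1 for every root.
Set 1 + (-0.393) z + (-0.248) z^2 = 0, i.e. a z^2 + b z + c = 0 with a = -0.248, b = -0.393, c = 1.
Discriminant D = b^2 - 4ac = (-0.393)^2 - 4*(-0.248)*1 = 0.154449 - (-0.992) = 1.146449.
D >= 0, so the roots are real: z = (-b +/- sqrt(D)) / (2a) = (0.393 +/- 1.070724) / (-0.496).
  z_1 = (0.393 + 1.070724) / (-0.496) = -2.9511,   |z_1| = 2.9511.
  z_2 = (0.393 - 1.070724) / (-0.496) = 1.3664,   |z_2| = 1.3664.
Moduli of all roots: 2.9511, 1.3664.
All moduli strictly greater than 1? Yes.
Verdict: Invertible.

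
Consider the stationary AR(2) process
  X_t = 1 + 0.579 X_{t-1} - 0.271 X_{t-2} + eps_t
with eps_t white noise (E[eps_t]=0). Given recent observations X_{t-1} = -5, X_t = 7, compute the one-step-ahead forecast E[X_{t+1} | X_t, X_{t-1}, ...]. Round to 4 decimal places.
E[X_{t+1} \mid \mathcal F_t] = 6.4080

For an AR(p) model X_t = c + sum_i phi_i X_{t-i} + eps_t, the
one-step-ahead conditional mean is
  E[X_{t+1} | X_t, ...] = c + sum_i phi_i X_{t+1-i}.
Substitute known values:
  E[X_{t+1} | ...] = 1 + (0.579) * (7) + (-0.271) * (-5)
                   = 6.4080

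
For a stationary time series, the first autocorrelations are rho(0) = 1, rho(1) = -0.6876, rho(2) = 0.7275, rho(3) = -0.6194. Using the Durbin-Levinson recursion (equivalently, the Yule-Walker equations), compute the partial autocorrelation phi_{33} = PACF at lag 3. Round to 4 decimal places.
\phi_{33} = -0.0709

The PACF at lag k is phi_{kk}, the last component of the solution
to the Yule-Walker system G_k phi = r_k where
  (G_k)_{ij} = rho(|i - j|), (r_k)_i = rho(i), i,j = 1..k.
Equivalently, Durbin-Levinson gives phi_{kk} iteratively:
  phi_{11} = rho(1)
  phi_{kk} = [rho(k) - sum_{j=1..k-1} phi_{k-1,j} rho(k-j)]
            / [1 - sum_{j=1..k-1} phi_{k-1,j} rho(j)],
  phi_{k,j} = phi_{k-1,j} - phi_{kk} phi_{k-1,k-j},  j = 1..k-1.
Step k = 1:
  phi_11 = rho(1) = -0.6876.
Step k = 2:
  phi_22 = [rho(2) - phi_11 rho(1)] / [1 - phi_11 rho(1)] = [0.7275 - (-0.6876)(-0.6876)] / [1 - (-0.6876)(-0.6876)]
         = 0.25470624 / 0.52720624 = 0.483124.
  Update: phi_21 = phi_11 - phi_22 phi_11 = -0.6876 - (0.483124)(-0.6876) = -0.355404.
Step k = 3:
  phi_33 = [rho(3) - phi_21 rho(2) - phi_22 rho(1)] / [1 - phi_21 rho(1) - phi_22 rho(2)]
    numerator   = -0.6194 - (-0.355404)(0.7275) - (0.483124)(-0.6876) = -0.02864748
    denominator = 1 - (-0.355404)(-0.6876) - (0.483124)(0.7275) = 0.40415142
  phi_33 = -0.02864748 / 0.40415142 = -0.0709.
Therefore phi_{33} = -0.0709.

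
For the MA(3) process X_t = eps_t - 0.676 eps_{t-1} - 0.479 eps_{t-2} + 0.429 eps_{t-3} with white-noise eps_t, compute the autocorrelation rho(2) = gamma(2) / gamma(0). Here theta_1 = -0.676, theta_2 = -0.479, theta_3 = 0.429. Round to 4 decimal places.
\rho(2) = -0.4111

For an MA(q) process with theta_0 = 1, the autocovariance is
  gamma(k) = sigma^2 * sum_{i=0..q-k} theta_i * theta_{i+k},
and rho(k) = gamma(k) / gamma(0). Sigma^2 cancels.
  numerator   = (1)*(-0.479) + (-0.676)*(0.429) = -0.769004.
  denominator = (1)^2 + (-0.676)^2 + (-0.479)^2 + (0.429)^2 = 1.870458.
  rho(2) = -0.769004 / 1.870458 = -0.4111.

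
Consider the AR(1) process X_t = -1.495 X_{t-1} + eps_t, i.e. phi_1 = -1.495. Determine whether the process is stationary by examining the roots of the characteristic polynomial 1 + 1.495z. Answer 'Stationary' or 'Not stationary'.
\text{Not stationary}

The AR(p) characteristic polynomial is P(z) = 1 + 1.495z.
Stationarity requires all roots to lie outside the unit circle, i.e. |z| > 1 for every root.
This is linear in z: 1 + (1.495) z = 0  =>  z = -1/(1.495) = -0.668896,  |z| = 0.668896.
Moduli of all roots: 0.6689.
All moduli strictly greater than 1? No.
Verdict: Not stationary.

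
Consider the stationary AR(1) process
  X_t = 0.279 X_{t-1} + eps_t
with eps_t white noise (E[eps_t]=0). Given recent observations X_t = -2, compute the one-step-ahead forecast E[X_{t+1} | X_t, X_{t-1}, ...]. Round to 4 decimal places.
E[X_{t+1} \mid \mathcal F_t] = -0.5580

For an AR(p) model X_t = c + sum_i phi_i X_{t-i} + eps_t, the
one-step-ahead conditional mean is
  E[X_{t+1} | X_t, ...] = c + sum_i phi_i X_{t+1-i}.
Substitute known values:
  E[X_{t+1} | ...] = (0.279) * (-2)
                   = -0.5580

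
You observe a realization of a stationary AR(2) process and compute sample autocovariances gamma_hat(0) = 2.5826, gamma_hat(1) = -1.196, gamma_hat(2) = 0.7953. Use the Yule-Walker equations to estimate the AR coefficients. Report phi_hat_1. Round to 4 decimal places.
\hat\phi_{1} = -0.4080

The Yule-Walker equations for an AR(p) process read, in matrix form,
  Gamma_p phi = r_p,   with   (Gamma_p)_{ij} = gamma(|i - j|),
                       (r_p)_i = gamma(i),   i,j = 1..p.
Substitute the sample gammas (Toeplitz matrix and right-hand side of size 2):
  Gamma_p = [[2.5826, -1.196], [-1.196, 2.5826]]
  r_p     = [-1.196, 0.7953]
Written out:
  2.5826 phi_1 - 1.196 phi_2 = -1.196
  -1.196 phi_1 + 2.5826 phi_2 = 0.7953
Solve by Cramer's rule:
  det = gamma(0)^2 - gamma(1)^2 = (2.5826)^2 - (-1.196)^2 = 6.66982276 - 1.430416 = 5.23940676
  phi_hat_1 = [gamma(1) gamma(0) - gamma(1) gamma(2)] / det = [(-1.196)(2.5826) - (-1.196)(0.7953)] / 5.23940676 = -2.1376108 / 5.23940676 = -0.408
  phi_hat_2 = [gamma(0) gamma(2) - gamma(1)^2] / det = [(2.5826)(0.7953) - (-1.196)^2] / 5.23940676 = 0.62352578 / 5.23940676 = 0.119
So phi_hat = [-0.4080, 0.1190].
Therefore phi_hat_1 = -0.4080.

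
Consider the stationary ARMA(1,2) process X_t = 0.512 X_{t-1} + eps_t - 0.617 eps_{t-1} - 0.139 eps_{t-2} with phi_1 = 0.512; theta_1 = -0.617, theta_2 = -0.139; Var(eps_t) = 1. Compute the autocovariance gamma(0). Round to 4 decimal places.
\gamma(0) = 1.0614

Multiply the model equation by X_{t-k} and take expectations. With theta_0 = psi_0 = 1 and psi_j the MA(infinity) weights, this gives
  gamma(k) - sum_i phi_i gamma(k-i) = c_k,
  c_k = sigma^2 * sum_{j=k..q} theta_j psi_{j-k}   (c_k = 0 for k > q),
using gamma(-m) = gamma(m).
psi-weights needed (psi_j = theta_j + sum_i phi_i psi_{j-i}):
  psi_1 = theta_1 + phi_1 = -0.617 + (0.512) = -0.105
  psi_2 = theta_2 + phi_1 psi_1 = -0.139 + (0.512)(-0.105) = -0.19276
Right-hand sides:
  c_0 = sigma^2 (1 + theta_1 psi_1 + theta_2 psi_2) = 1 * (1 + (-0.617)(-0.105) + (-0.139)(-0.19276)) = 1 * 1.091579 = 1.091579
  c_1 = sigma^2 (theta_1 + theta_2 psi_1) = 1 * (-0.617 + (-0.139)(-0.105)) = -0.602405
  c_2 = sigma^2 theta_2 = 1 * (-0.139) = -0.139
Equations for k = 0 and k = 1 (AR order 1):
  gamma(0) = phi_1 gamma(1) + c_0
  gamma(1) = phi_1 gamma(0) + c_1
Substituting the second into the first: gamma(0) (1 - phi_1^2) = c_0 + phi_1 c_1, so
  gamma(0) = (c_0 + phi_1 c_1) / (1 - phi_1^2) = (1.091579 + (0.512)(-0.602405)) / (1 - (0.512)^2) = 0.783147 / 0.737856 = 1.061382.
Therefore gamma(0) = 1.0614 (to 4 decimal places).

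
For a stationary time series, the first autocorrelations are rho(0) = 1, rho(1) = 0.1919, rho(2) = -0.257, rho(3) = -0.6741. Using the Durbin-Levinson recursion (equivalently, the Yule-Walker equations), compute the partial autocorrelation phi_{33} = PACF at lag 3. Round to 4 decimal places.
\phi_{33} = -0.6310

The PACF at lag k is phi_{kk}, the last component of the solution
to the Yule-Walker system G_k phi = r_k where
  (G_k)_{ij} = rho(|i - j|), (r_k)_i = rho(i), i,j = 1..k.
Equivalently, Durbin-Levinson gives phi_{kk} iteratively:
  phi_{11} = rho(1)
  phi_{kk} = [rho(k) - sum_{j=1..k-1} phi_{k-1,j} rho(k-j)]
            / [1 - sum_{j=1..k-1} phi_{k-1,j} rho(j)],
  phi_{k,j} = phi_{k-1,j} - phi_{kk} phi_{k-1,k-j},  j = 1..k-1.
Step k = 1:
  phi_11 = rho(1) = 0.1919.
Step k = 2:
  phi_22 = [rho(2) - phi_11 rho(1)] / [1 - phi_11 rho(1)] = [-0.257 - (0.1919)(0.1919)] / [1 - (0.1919)(0.1919)]
         = -0.29382561 / 0.96317439 = -0.30506.
  Update: phi_21 = phi_11 - phi_22 phi_11 = 0.1919 - (-0.30506)(0.1919) = 0.250441.
Step k = 3:
  phi_33 = [rho(3) - phi_21 rho(2) - phi_22 rho(1)] / [1 - phi_21 rho(1) - phi_22 rho(2)]
    numerator   = -0.6741 - (0.250441)(-0.257) - (-0.30506)(0.1919) = -0.55119574
    denominator = 1 - (0.250441)(0.1919) - (-0.30506)(-0.257) = 0.87354006
  phi_33 = -0.55119574 / 0.87354006 = -0.631.
Therefore phi_{33} = -0.6310.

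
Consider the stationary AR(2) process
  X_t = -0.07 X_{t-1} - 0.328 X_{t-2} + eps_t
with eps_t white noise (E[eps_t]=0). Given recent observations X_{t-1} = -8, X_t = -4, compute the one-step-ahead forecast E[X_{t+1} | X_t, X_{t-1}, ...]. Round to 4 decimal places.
E[X_{t+1} \mid \mathcal F_t] = 2.9040

For an AR(p) model X_t = c + sum_i phi_i X_{t-i} + eps_t, the
one-step-ahead conditional mean is
  E[X_{t+1} | X_t, ...] = c + sum_i phi_i X_{t+1-i}.
Substitute known values:
  E[X_{t+1} | ...] = (-0.07) * (-4) + (-0.328) * (-8)
                   = 2.9040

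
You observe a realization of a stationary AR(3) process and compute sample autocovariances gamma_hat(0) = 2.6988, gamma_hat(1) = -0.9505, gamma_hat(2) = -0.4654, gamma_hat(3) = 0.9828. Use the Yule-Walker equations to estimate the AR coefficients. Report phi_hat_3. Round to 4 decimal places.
\hat\phi_{3} = 0.2110

The Yule-Walker equations for an AR(p) process read, in matrix form,
  Gamma_p phi = r_p,   with   (Gamma_p)_{ij} = gamma(|i - j|),
                       (r_p)_i = gamma(i),   i,j = 1..p.
Substitute the sample gammas (Toeplitz matrix and right-hand side of size 3):
  Gamma_p = [[2.6988, -0.9505, -0.4654], [-0.9505, 2.6988, -0.9505], [-0.4654, -0.9505, 2.6988]]
  r_p     = [-0.9505, -0.4654, 0.9828]
Written out (R1..R3):
  (R1) 2.6988 phi_1 - 0.9505 phi_2 - 0.4654 phi_3 = -0.9505
  (R2) -0.9505 phi_1 + 2.6988 phi_2 - 0.9505 phi_3 = -0.4654
  (R3) -0.4654 phi_1 - 0.9505 phi_2 + 2.6988 phi_3 = 0.9828
Gaussian elimination:
  R2 <- R2 - (-0.9505/2.6988) R1 = R2 - (-0.352194) R1:  2.36404 phi_2 - 1.114411 phi_3 = -0.80016
  R3 <- R3 - (-0.4654/2.6988) R1 = R3 - (-0.172447) R1:  -1.114411 phi_2 + 2.618543 phi_3 = 0.818889
  R3 <- R3 - (-1.114411/2.36404) R2 = R3 - (-0.471401) R2:  2.093209 phi_3 = 0.441693
Back-substitution:
  phi_hat_3 = 0.441693 / 2.093209 = 0.211012
  phi_hat_2 = (-0.80016 - (-1.114411)(0.211012)) / 2.36404 = -0.239
  phi_hat_1 = (-0.9505 - (-0.9505)(-0.239) - (-0.4654)(0.211012)) / 2.6988 = -0.399979
So phi_hat = [-0.4000, -0.2390, 0.2110].
Therefore phi_hat_3 = 0.2110.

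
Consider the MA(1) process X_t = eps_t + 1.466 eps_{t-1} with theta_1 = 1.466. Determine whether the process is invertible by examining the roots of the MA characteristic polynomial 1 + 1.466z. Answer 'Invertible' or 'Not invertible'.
\text{Not invertible}

The MA(q) characteristic polynomial is P(z) = 1 + 1.466z.
Invertibility requires all roots to lie outside the unit circle, i.e. |z| > 1 for every root.
This is linear in z: 1 + (1.466) z = 0  =>  z = -1/(1.466) = -0.682128,  |z| = 0.682128.
Moduli of all roots: 0.6821.
All moduli strictly greater than 1? No.
Verdict: Not invertible.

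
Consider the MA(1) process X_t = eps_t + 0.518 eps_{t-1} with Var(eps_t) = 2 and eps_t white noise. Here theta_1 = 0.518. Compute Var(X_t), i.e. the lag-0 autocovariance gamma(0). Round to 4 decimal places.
\gamma(0) = 2.5366

For an MA(q) process X_t = eps_t + sum_i theta_i eps_{t-i} with
Var(eps_t) = sigma^2, the variance is
  gamma(0) = sigma^2 * (1 + sum_i theta_i^2).
  sum_i theta_i^2 = (0.518)^2 = 0.268324.
  gamma(0) = 2 * (1 + 0.268324) = 2 * 1.268324 = 2.536648, which rounds to 2.5366.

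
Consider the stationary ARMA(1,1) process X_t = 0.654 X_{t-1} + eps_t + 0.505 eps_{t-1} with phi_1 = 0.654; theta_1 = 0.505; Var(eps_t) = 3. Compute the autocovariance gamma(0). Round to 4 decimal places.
\gamma(0) = 10.0417

Multiply the model equation by X_{t-k} and take expectations. With theta_0 = psi_0 = 1 and psi_j the MA(infinity) weights, this gives
  gamma(k) - sum_i phi_i gamma(k-i) = c_k,
  c_k = sigma^2 * sum_{j=k..q} theta_j psi_{j-k}   (c_k = 0 for k > q),
using gamma(-m) = gamma(m).
psi-weights needed (psi_j = theta_j + sum_i phi_i psi_{j-i}):
  psi_1 = theta_1 + phi_1 = 0.505 + (0.654) = 1.159
Right-hand sides:
  c_0 = sigma^2 (1 + theta_1 psi_1) = 3 * (1 + (0.505)(1.159)) = 3 * 1.585295 = 4.755885
  c_1 = sigma^2 theta_1 = 3 * (0.505) = 1.515
  c_2 = 0
Equations for k = 0 and k = 1 (AR order 1):
  gamma(0) = phi_1 gamma(1) + c_0
  gamma(1) = phi_1 gamma(0) + c_1
Substituting the second into the first: gamma(0) (1 - phi_1^2) = c_0 + phi_1 c_1, so
  gamma(0) = (c_0 + phi_1 c_1) / (1 - phi_1^2) = (4.755885 + (0.654)(1.515)) / (1 - (0.654)^2) = 5.746695 / 0.572284 = 10.041684.
Therefore gamma(0) = 10.0417 (to 4 decimal places).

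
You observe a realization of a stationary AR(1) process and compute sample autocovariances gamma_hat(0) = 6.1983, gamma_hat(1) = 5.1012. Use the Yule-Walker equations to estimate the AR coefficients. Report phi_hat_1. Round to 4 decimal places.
\hat\phi_{1} = 0.8230

The Yule-Walker equations for an AR(p) process read, in matrix form,
  Gamma_p phi = r_p,   with   (Gamma_p)_{ij} = gamma(|i - j|),
                       (r_p)_i = gamma(i),   i,j = 1..p.
Substitute the sample gammas (Toeplitz matrix and right-hand side of size 1):
  Gamma_p = [[6.1983]]
  r_p     = [5.1012]
With p = 1 this is the single equation gamma(0) phi_1 = gamma(1):
  phi_hat_1 = gamma(1) / gamma(0) = 5.1012 / 6.1983 = 0.8230.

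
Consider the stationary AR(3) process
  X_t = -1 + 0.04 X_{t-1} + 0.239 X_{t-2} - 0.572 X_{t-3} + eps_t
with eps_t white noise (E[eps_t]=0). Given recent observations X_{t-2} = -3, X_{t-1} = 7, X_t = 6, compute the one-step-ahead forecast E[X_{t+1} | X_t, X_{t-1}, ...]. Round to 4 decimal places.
E[X_{t+1} \mid \mathcal F_t] = 2.6290

For an AR(p) model X_t = c + sum_i phi_i X_{t-i} + eps_t, the
one-step-ahead conditional mean is
  E[X_{t+1} | X_t, ...] = c + sum_i phi_i X_{t+1-i}.
Substitute known values:
  E[X_{t+1} | ...] = -1 + (0.04) * (6) + (0.239) * (7) + (-0.572) * (-3)
                   = 2.6290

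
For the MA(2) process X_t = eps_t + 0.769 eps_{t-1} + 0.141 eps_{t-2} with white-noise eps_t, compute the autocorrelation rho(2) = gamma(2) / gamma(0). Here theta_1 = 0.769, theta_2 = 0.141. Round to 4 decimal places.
\rho(2) = 0.0875

For an MA(q) process with theta_0 = 1, the autocovariance is
  gamma(k) = sigma^2 * sum_{i=0..q-k} theta_i * theta_{i+k},
and rho(k) = gamma(k) / gamma(0). Sigma^2 cancels.
  numerator   = (1)*(0.141) = 0.141.
  denominator = (1)^2 + (0.769)^2 + (0.141)^2 = 1.611242.
  rho(2) = 0.141 / 1.611242 = 0.0875.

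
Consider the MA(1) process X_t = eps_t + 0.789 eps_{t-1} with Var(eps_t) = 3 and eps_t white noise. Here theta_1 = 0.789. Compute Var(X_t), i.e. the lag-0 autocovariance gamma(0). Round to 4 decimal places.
\gamma(0) = 4.8676

For an MA(q) process X_t = eps_t + sum_i theta_i eps_{t-i} with
Var(eps_t) = sigma^2, the variance is
  gamma(0) = sigma^2 * (1 + sum_i theta_i^2).
  sum_i theta_i^2 = (0.789)^2 = 0.622521.
  gamma(0) = 3 * (1 + 0.622521) = 3 * 1.622521 = 4.867563, which rounds to 4.8676.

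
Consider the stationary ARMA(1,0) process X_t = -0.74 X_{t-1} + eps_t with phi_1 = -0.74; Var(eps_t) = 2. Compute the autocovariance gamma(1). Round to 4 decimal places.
\gamma(1) = -3.2714

Multiply the model equation by X_{t-k} and take expectations. With theta_0 = psi_0 = 1 and psi_j the MA(infinity) weights, this gives
  gamma(k) - sum_i phi_i gamma(k-i) = c_k,
  c_k = sigma^2 * sum_{j=k..q} theta_j psi_{j-k}   (c_k = 0 for k > q),
using gamma(-m) = gamma(m).
Pure AR (q = 0): c_0 = sigma^2 = 2, c_k = 0 for k >= 1.
Equations for k = 0 and k = 1 (AR order 1):
  gamma(0) = phi_1 gamma(1) + c_0
  gamma(1) = phi_1 gamma(0) + c_1
Substituting the second into the first: gamma(0) (1 - phi_1^2) = c_0 + phi_1 c_1, so
  gamma(0) = c_0 / (1 - phi_1^2) = 2 / (1 - (-0.74)^2) = 2 / 0.4524 = 4.420866.
  gamma(1) = phi_1 gamma(0) = (-0.74)(4.420866) = -3.271441.
Therefore gamma(1) = -3.2714 (to 4 decimal places).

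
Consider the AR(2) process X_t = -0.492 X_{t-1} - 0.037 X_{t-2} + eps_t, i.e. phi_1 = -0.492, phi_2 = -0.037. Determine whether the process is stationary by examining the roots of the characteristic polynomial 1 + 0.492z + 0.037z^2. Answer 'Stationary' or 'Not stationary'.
\text{Stationary}

The AR(p) characteristic polynomial is P(z) = 1 + 0.492z + 0.037z^2.
Stationarity requires all roots to lie outside the unit circle, i.e. |z| > 1 for every root.
Set 1 + (0.492) z + (0.037) z^2 = 0, i.e. a z^2 + b z + c = 0 with a = 0.037, b = 0.492, c = 1.
Discriminant D = b^2 - 4ac = (0.492)^2 - 4*(0.037)*1 = 0.242064 - (0.148) = 0.094064.
D >= 0, so the roots are real: z = (-b +/- sqrt(D)) / (2a) = (-0.492 +/- 0.306699) / (0.074).
  z_1 = (-0.492 + 0.306699) / (0.074) = -2.5041,   |z_1| = 2.5041.
  z_2 = (-0.492 - 0.306699) / (0.074) = -10.7932,   |z_2| = 10.7932.
Moduli of all roots: 2.5041, 10.7932.
All moduli strictly greater than 1? Yes.
Verdict: Stationary.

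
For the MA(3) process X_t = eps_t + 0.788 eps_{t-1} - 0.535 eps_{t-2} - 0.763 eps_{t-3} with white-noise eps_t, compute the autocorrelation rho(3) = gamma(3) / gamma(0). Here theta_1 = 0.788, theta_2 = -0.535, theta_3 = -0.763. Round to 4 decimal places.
\rho(3) = -0.3065

For an MA(q) process with theta_0 = 1, the autocovariance is
  gamma(k) = sigma^2 * sum_{i=0..q-k} theta_i * theta_{i+k},
and rho(k) = gamma(k) / gamma(0). Sigma^2 cancels.
  numerator   = (1)*(-0.763) = -0.763.
  denominator = (1)^2 + (0.788)^2 + (-0.535)^2 + (-0.763)^2 = 2.489338.
  rho(3) = -0.763 / 2.489338 = -0.3065.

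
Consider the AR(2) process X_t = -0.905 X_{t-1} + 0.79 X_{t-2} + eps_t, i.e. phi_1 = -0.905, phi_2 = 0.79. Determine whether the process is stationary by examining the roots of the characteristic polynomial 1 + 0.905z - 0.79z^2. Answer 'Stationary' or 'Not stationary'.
\text{Not stationary}

The AR(p) characteristic polynomial is P(z) = 1 + 0.905z - 0.79z^2.
Stationarity requires all roots to lie outside the unit circle, i.e. |z| > 1 for every root.
Set 1 + (0.905) z + (-0.79) z^2 = 0, i.e. a z^2 + b z + c = 0 with a = -0.79, b = 0.905, c = 1.
Discriminant D = b^2 - 4ac = (0.905)^2 - 4*(-0.79)*1 = 0.819025 - (-3.16) = 3.979025.
D >= 0, so the roots are real: z = (-b +/- sqrt(D)) / (2a) = (-0.905 +/- 1.994749) / (-1.58).
  z_1 = (-0.905 + 1.994749) / (-1.58) = -0.6897,   |z_1| = 0.6897.
  z_2 = (-0.905 - 1.994749) / (-1.58) = 1.8353,   |z_2| = 1.8353.
Moduli of all roots: 0.6897, 1.8353.
All moduli strictly greater than 1? No.
Verdict: Not stationary.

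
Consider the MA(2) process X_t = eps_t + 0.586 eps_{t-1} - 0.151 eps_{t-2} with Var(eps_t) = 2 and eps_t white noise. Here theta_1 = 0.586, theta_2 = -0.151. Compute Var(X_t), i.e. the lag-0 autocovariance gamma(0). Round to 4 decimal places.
\gamma(0) = 2.7324

For an MA(q) process X_t = eps_t + sum_i theta_i eps_{t-i} with
Var(eps_t) = sigma^2, the variance is
  gamma(0) = sigma^2 * (1 + sum_i theta_i^2).
  sum_i theta_i^2 = (0.586)^2 + (-0.151)^2 = 0.343396 + 0.022801 = 0.366197.
  gamma(0) = 2 * (1 + 0.366197) = 2 * 1.366197 = 2.732394, which rounds to 2.7324.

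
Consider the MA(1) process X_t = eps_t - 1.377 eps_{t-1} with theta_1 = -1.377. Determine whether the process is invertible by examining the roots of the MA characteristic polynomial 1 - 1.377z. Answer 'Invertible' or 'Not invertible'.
\text{Not invertible}

The MA(q) characteristic polynomial is P(z) = 1 - 1.377z.
Invertibility requires all roots to lie outside the unit circle, i.e. |z| > 1 for every root.
This is linear in z: 1 + (-1.377) z = 0  =>  z = -1/(-1.377) = 0.726216,  |z| = 0.726216.
Moduli of all roots: 0.7262.
All moduli strictly greater than 1? No.
Verdict: Not invertible.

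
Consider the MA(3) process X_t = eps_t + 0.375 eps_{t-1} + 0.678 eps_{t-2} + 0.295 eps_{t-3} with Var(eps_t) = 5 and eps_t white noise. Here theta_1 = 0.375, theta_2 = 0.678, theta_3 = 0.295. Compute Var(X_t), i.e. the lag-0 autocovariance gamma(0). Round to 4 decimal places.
\gamma(0) = 8.4367

For an MA(q) process X_t = eps_t + sum_i theta_i eps_{t-i} with
Var(eps_t) = sigma^2, the variance is
  gamma(0) = sigma^2 * (1 + sum_i theta_i^2).
  sum_i theta_i^2 = (0.375)^2 + (0.678)^2 + (0.295)^2 = 0.140625 + 0.459684 + 0.087025 = 0.687334.
  gamma(0) = 5 * (1 + 0.687334) = 5 * 1.687334 = 8.43667, which rounds to 8.4367.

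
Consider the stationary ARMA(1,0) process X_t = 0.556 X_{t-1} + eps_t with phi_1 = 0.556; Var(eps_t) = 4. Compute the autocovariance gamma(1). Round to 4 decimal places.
\gamma(1) = 3.2192

Multiply the model equation by X_{t-k} and take expectations. With theta_0 = psi_0 = 1 and psi_j the MA(infinity) weights, this gives
  gamma(k) - sum_i phi_i gamma(k-i) = c_k,
  c_k = sigma^2 * sum_{j=k..q} theta_j psi_{j-k}   (c_k = 0 for k > q),
using gamma(-m) = gamma(m).
Pure AR (q = 0): c_0 = sigma^2 = 4, c_k = 0 for k >= 1.
Equations for k = 0 and k = 1 (AR order 1):
  gamma(0) = phi_1 gamma(1) + c_0
  gamma(1) = phi_1 gamma(0) + c_1
Substituting the second into the first: gamma(0) (1 - phi_1^2) = c_0 + phi_1 c_1, so
  gamma(0) = c_0 / (1 - phi_1^2) = 4 / (1 - (0.556)^2) = 4 / 0.690864 = 5.789852.
  gamma(1) = phi_1 gamma(0) = (0.556)(5.789852) = 3.219157.
Therefore gamma(1) = 3.2192 (to 4 decimal places).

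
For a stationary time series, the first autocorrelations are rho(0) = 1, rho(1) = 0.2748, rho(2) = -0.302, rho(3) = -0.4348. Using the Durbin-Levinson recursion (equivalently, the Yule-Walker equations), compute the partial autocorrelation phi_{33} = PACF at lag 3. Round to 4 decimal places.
\phi_{33} = -0.2670

The PACF at lag k is phi_{kk}, the last component of the solution
to the Yule-Walker system G_k phi = r_k where
  (G_k)_{ij} = rho(|i - j|), (r_k)_i = rho(i), i,j = 1..k.
Equivalently, Durbin-Levinson gives phi_{kk} iteratively:
  phi_{11} = rho(1)
  phi_{kk} = [rho(k) - sum_{j=1..k-1} phi_{k-1,j} rho(k-j)]
            / [1 - sum_{j=1..k-1} phi_{k-1,j} rho(j)],
  phi_{k,j} = phi_{k-1,j} - phi_{kk} phi_{k-1,k-j},  j = 1..k-1.
Step k = 1:
  phi_11 = rho(1) = 0.2748.
Step k = 2:
  phi_22 = [rho(2) - phi_11 rho(1)] / [1 - phi_11 rho(1)] = [-0.302 - (0.2748)(0.2748)] / [1 - (0.2748)(0.2748)]
         = -0.37751504 / 0.92448496 = -0.408352.
  Update: phi_21 = phi_11 - phi_22 phi_11 = 0.2748 - (-0.408352)(0.2748) = 0.387015.
Step k = 3:
  phi_33 = [rho(3) - phi_21 rho(2) - phi_22 rho(1)] / [1 - phi_21 rho(1) - phi_22 rho(2)]
    numerator   = -0.4348 - (0.387015)(-0.302) - (-0.408352)(0.2748) = -0.2057064
    denominator = 1 - (0.387015)(0.2748) - (-0.408352)(-0.302) = 0.77032604
  phi_33 = -0.2057064 / 0.77032604 = -0.267.
Therefore phi_{33} = -0.2670.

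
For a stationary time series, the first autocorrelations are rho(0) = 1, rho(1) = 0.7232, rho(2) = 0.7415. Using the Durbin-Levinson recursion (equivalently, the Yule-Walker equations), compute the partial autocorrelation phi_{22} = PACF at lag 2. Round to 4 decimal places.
\phi_{22} = 0.4581

The PACF at lag k is phi_{kk}, the last component of the solution
to the Yule-Walker system G_k phi = r_k where
  (G_k)_{ij} = rho(|i - j|), (r_k)_i = rho(i), i,j = 1..k.
Equivalently, Durbin-Levinson gives phi_{kk} iteratively:
  phi_{11} = rho(1)
  phi_{kk} = [rho(k) - sum_{j=1..k-1} phi_{k-1,j} rho(k-j)]
            / [1 - sum_{j=1..k-1} phi_{k-1,j} rho(j)],
  phi_{k,j} = phi_{k-1,j} - phi_{kk} phi_{k-1,k-j},  j = 1..k-1.
Step k = 1:
  phi_11 = rho(1) = 0.7232.
Step k = 2:
  phi_22 = [rho(2) - phi_11 rho(1)] / [1 - phi_11 rho(1)] = [0.7415 - (0.7232)(0.7232)] / [1 - (0.7232)(0.7232)]
         = 0.21848176 / 0.47698176 = 0.4581.
Therefore phi_{22} = 0.4581.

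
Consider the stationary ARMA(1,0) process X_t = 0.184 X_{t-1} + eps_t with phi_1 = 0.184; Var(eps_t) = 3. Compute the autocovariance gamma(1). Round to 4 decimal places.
\gamma(1) = 0.5713

Multiply the model equation by X_{t-k} and take expectations. With theta_0 = psi_0 = 1 and psi_j the MA(infinity) weights, this gives
  gamma(k) - sum_i phi_i gamma(k-i) = c_k,
  c_k = sigma^2 * sum_{j=k..q} theta_j psi_{j-k}   (c_k = 0 for k > q),
using gamma(-m) = gamma(m).
Pure AR (q = 0): c_0 = sigma^2 = 3, c_k = 0 for k >= 1.
Equations for k = 0 and k = 1 (AR order 1):
  gamma(0) = phi_1 gamma(1) + c_0
  gamma(1) = phi_1 gamma(0) + c_1
Substituting the second into the first: gamma(0) (1 - phi_1^2) = c_0 + phi_1 c_1, so
  gamma(0) = c_0 / (1 - phi_1^2) = 3 / (1 - (0.184)^2) = 3 / 0.966144 = 3.105127.
  gamma(1) = phi_1 gamma(0) = (0.184)(3.105127) = 0.571343.
Therefore gamma(1) = 0.5713 (to 4 decimal places).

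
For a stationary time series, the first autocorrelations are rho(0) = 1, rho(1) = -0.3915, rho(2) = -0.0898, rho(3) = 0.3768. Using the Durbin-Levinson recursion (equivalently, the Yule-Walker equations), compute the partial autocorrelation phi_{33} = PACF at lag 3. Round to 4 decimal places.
\phi_{33} = 0.2821

The PACF at lag k is phi_{kk}, the last component of the solution
to the Yule-Walker system G_k phi = r_k where
  (G_k)_{ij} = rho(|i - j|), (r_k)_i = rho(i), i,j = 1..k.
Equivalently, Durbin-Levinson gives phi_{kk} iteratively:
  phi_{11} = rho(1)
  phi_{kk} = [rho(k) - sum_{j=1..k-1} phi_{k-1,j} rho(k-j)]
            / [1 - sum_{j=1..k-1} phi_{k-1,j} rho(j)],
  phi_{k,j} = phi_{k-1,j} - phi_{kk} phi_{k-1,k-j},  j = 1..k-1.
Step k = 1:
  phi_11 = rho(1) = -0.3915.
Step k = 2:
  phi_22 = [rho(2) - phi_11 rho(1)] / [1 - phi_11 rho(1)] = [-0.0898 - (-0.3915)(-0.3915)] / [1 - (-0.3915)(-0.3915)]
         = -0.24307225 / 0.84672775 = -0.287072.
  Update: phi_21 = phi_11 - phi_22 phi_11 = -0.3915 - (-0.287072)(-0.3915) = -0.503889.
Step k = 3:
  phi_33 = [rho(3) - phi_21 rho(2) - phi_22 rho(1)] / [1 - phi_21 rho(1) - phi_22 rho(2)]
    numerator   = 0.3768 - (-0.503889)(-0.0898) - (-0.287072)(-0.3915) = 0.2191619
    denominator = 1 - (-0.503889)(-0.3915) - (-0.287072)(-0.0898) = 0.77694839
  phi_33 = 0.2191619 / 0.77694839 = 0.2821.
Therefore phi_{33} = 0.2821.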